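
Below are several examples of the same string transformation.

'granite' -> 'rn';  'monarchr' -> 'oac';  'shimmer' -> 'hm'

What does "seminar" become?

The pattern: delete the last 2 characters, then keep every other character starting from the second (positions 2nd, 4th, 6th, ...).
On "seminar": the first step gives "semin", and the second then gives "ei".

ei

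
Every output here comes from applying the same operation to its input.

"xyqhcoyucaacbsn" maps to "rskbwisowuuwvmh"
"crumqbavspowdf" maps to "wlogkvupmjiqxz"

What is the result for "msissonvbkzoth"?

gmcmmihpvetinb

Each output is the input with this applied: shift every letter 6 places backward in the alphabet (wrapping around).
Applying that to "msissonvbkzoth" gives "gmcmmihpvetinb".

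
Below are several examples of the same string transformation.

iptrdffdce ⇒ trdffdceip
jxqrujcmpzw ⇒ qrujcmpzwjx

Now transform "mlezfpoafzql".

In each case the input is transformed by: move the first 2 characters to the end (rotate left by 2).
On "mlezfpoafzql" that produces "ezfpoafzqlml".

ezfpoafzqlml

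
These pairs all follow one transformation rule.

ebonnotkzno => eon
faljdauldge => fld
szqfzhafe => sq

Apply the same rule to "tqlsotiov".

The transformation: keep every other character starting from the first (positions 1st, 3rd, 5th, ...), then delete the last 3 characters.
Applying both steps to "tqlsotiov": "tloiv", then "tl".
(Check on "ebonnotkzno": → "eontzo" → "eon" ✓)

tl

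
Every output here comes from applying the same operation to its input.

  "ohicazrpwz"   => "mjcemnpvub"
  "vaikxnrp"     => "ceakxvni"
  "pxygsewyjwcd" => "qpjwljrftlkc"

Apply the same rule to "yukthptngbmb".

ozotagcugxhl

Rule — reverse the string, then shift every letter 13 places forward in the alphabet (wrapping around) — i.e. ROT13.
"yukthptngbmb" → "bmbgntphtkuy" → "ozotagcugxhl".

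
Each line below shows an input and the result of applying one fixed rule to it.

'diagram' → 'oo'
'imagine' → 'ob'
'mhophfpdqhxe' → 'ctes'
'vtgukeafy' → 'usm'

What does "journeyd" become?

Rule — keep one character in every 3, starting at position 3 (positions 3rd, 6th, 9th, ...), then shift every letter 12 places backward in the alphabet (wrapping around).
Applying both steps to "journeyd": "ue", then "is".
(Check on "diagram": → "aa" → "oo" ✓)

is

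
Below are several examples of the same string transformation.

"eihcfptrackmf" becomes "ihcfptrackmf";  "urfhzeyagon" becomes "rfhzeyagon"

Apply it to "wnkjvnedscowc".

The rule is to delete the first character.
"wnkjvnedscowc" → "nkjvnedscowc".

nkjvnedscowc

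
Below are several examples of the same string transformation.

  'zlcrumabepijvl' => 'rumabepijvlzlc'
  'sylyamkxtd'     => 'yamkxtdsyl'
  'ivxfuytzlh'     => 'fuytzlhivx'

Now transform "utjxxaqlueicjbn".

The transformation: move the first 3 characters to the end (rotate left by 3).
On "utjxxaqlueicjbn" that produces "xxaqlueicjbnutj".

xxaqlueicjbnutj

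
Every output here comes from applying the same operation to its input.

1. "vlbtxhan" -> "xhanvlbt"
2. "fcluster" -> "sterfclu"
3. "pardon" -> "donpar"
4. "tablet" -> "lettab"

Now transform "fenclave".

lavefenc

The pattern: swap the front and back halves of the string.
Applying that to "fenclave" gives "lavefenc".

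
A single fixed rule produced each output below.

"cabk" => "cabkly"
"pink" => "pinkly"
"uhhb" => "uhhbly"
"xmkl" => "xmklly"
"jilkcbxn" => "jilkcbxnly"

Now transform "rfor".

rforly

The rule is to append "ly".
Doing the same to "rfor": "rforly".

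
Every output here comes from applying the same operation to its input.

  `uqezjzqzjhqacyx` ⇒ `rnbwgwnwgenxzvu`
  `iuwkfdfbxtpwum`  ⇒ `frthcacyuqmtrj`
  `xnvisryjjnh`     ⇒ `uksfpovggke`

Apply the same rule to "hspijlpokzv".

Each output is the input with this applied: shift every letter 3 places backward in the alphabet (wrapping around).
Doing the same to "hspijlpokzv": "epmfgimlhws".

epmfgimlhws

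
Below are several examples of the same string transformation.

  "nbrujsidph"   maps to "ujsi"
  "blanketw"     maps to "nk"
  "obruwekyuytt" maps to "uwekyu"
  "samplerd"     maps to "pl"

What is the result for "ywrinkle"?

Rule — delete the last 3 characters, then delete the first 3 characters.
Starting from "ywrinkle": after the first operation, "ywrin"; after the second, "in".
(Check on "samplerd": → "sampl" → "pl" ✓)

in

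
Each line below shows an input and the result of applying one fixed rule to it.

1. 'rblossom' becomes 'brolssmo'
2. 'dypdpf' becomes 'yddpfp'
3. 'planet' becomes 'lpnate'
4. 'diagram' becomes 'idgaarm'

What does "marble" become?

Each output is the input with this applied: swap each adjacent pair of characters (1↔2, 3↔4, ...).
On "marble" that produces "ambrel".

ambrel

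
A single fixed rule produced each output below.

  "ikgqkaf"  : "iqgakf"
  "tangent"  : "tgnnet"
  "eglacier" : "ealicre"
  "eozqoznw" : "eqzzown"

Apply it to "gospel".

gpsle

The pattern: swap each adjacent pair of characters (1↔2, 3↔4, ...), then delete the first character.
Starting from "gospel": after the first operation, "ogpsle"; after the second, "gpsle".
(Check on "eglacier": → "gealicre" → "ealicre" ✓)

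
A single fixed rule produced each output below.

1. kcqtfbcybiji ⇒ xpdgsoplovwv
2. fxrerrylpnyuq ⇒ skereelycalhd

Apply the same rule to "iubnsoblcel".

vhoafboypry

The rule is to shift every letter 13 places forward in the alphabet (wrapping around) — i.e. ROT13.
"iubnsoblcel" → "vhoafboypry".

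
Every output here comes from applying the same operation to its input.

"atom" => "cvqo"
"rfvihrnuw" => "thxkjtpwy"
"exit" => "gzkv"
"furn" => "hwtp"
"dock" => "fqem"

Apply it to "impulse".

korwnug

In each case the input is transformed by: shift every letter 2 places forward in the alphabet (wrapping around).
For "impulse" the result is "korwnug".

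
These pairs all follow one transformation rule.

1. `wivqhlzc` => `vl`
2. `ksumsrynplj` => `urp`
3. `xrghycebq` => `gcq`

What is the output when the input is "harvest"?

Looking at the pairs, the operation is to keep one character in every 3, starting at position 3 (positions 3rd, 6th, 9th, ...).
So "harvest" becomes "rs".

rs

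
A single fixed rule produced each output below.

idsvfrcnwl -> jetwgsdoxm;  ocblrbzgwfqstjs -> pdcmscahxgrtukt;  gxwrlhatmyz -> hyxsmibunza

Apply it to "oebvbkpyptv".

Each output is the input with this applied: shift every letter 1 place forward in the alphabet (wrapping around).
So "oebvbkpyptv" becomes "pfcwclqzquw".

pfcwclqzquw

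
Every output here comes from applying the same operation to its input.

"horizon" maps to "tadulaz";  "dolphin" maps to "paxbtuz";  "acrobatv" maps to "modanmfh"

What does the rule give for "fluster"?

rxgefqd

In each case the input is transformed by: shift every letter 12 places forward in the alphabet (wrapping around).
On "fluster" that produces "rxgefqd".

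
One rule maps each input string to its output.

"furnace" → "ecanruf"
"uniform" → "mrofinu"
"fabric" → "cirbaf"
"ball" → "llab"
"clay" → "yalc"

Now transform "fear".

raef

In each case the input is transformed by: reverse the string.
Applying that to "fear" gives "raef".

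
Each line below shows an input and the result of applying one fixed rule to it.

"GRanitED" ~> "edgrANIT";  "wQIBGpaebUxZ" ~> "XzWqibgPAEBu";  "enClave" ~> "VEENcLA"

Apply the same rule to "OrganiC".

Rule — flip the case of every letter, then move the last 2 characters to the front (rotate right by 2).
Applying both steps to "OrganiC": "oRGANIc", then "IcoRGAN".

IcoRGAN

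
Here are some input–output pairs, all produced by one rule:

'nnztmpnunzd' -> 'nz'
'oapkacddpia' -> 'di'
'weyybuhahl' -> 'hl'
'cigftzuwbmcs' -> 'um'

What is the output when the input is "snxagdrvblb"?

What's happening: keep one character in every 3, starting at position 1 (positions 1st, 4th, 7th, ...), then delete the first 2 characters.
So "snxagdrvblb" becomes "rl".

rl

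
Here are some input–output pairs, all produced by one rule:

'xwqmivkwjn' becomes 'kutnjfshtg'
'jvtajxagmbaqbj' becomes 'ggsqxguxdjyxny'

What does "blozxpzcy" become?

In each case the input is transformed by: move the last character to the front, then shift every letter 3 places backward in the alphabet (wrapping around).
For "blozxpzcy", step one produces "yblozxpzc"; step two turns that into "vyilwumwz".
(Check on "jvtajxagmbaqbj": → "jjvtajxagmbaqb" → "ggsqxguxdjyxny" ✓)

vyilwumwz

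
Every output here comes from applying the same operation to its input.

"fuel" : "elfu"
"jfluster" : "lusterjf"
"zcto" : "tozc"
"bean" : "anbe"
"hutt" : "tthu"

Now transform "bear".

What's happening: move the first 2 characters to the end (rotate left by 2).
For "bear" the result is "arbe".

arbe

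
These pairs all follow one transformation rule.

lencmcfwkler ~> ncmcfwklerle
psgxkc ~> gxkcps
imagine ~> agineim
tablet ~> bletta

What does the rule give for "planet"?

anetpl

The transformation: move the first 2 characters to the end (rotate left by 2).
Doing the same to "planet": "anetpl".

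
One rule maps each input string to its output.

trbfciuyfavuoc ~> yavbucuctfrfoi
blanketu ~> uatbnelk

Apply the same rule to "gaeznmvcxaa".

Rule — sort the characters into reverse alphabetical order, then take characters alternately from the front and the back (1st, last, 2nd, 2nd-last, ...).
Doing the same to "gaeznmvcxaa": "zaxavancmeg".
(Check on "blanketu": → "utnlkeba" → "uatbnelk" ✓)

zaxavancmeg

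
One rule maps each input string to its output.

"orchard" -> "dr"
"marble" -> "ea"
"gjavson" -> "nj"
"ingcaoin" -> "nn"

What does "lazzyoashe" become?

The pattern: swap the first and last characters, then keep only the first 2 characters.
Working it through for "lazzyoashe": intermediate "eazzyoashl", final "ea".

ea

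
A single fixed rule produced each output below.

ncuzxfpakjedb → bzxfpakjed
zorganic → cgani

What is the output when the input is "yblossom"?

The rule is to delete the first 3 characters, then move the last character to the front.
Working it through for "yblossom": intermediate "ossom", final "mosso".

mosso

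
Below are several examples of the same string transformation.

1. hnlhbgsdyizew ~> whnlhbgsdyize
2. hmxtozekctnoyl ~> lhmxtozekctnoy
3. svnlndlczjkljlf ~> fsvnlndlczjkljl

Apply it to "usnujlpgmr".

rusnujlpgm

Each output is the input with this applied: move the last character to the front.
For "usnujlpgmr" the result is "rusnujlpgm".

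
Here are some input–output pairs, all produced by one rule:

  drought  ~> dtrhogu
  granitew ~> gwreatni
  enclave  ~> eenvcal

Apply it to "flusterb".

fblruest

The pattern: take characters alternately from the front and the back (1st, last, 2nd, 2nd-last, ...).
For "flusterb" the result is "fblruest".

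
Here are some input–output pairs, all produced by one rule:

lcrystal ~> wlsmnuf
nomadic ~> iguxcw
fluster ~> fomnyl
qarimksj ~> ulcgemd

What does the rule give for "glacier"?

Looking at the pairs, the operation is to shift every letter 6 places backward in the alphabet (wrapping around), then delete the first character.
"glacier" → "afuwcyl" → "fuwcyl".

fuwcyl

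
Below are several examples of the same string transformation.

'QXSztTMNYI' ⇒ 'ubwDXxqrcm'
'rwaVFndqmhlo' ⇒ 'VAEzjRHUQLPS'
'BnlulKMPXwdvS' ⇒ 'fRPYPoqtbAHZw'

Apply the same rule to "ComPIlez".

The pattern: flip the case of every letter, then shift every letter 4 places forward in the alphabet (wrapping around).
On "ComPIlez": the first step gives "cOMpiLEZ", and the second then gives "gSQtmPID".

gSQtmPID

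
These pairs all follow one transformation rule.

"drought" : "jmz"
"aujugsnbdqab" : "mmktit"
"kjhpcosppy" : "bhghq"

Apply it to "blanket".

dfw

The pattern: keep every other character starting from the second (positions 2nd, 4th, 6th, ...), then shift every letter 8 places backward in the alphabet (wrapping around).
Starting from "blanket": after the first operation, "lne"; after the second, "dfw".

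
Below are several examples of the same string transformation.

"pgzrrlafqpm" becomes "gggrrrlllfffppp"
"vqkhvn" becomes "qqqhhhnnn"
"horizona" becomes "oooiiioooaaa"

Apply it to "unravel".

The transformation: keep every other character starting from the second (positions 2nd, 4th, 6th, ...), then repeat every character 3 times.
Starting from "unravel": after the first operation, "nae"; after the second, "nnnaaaeee".

nnnaaaeee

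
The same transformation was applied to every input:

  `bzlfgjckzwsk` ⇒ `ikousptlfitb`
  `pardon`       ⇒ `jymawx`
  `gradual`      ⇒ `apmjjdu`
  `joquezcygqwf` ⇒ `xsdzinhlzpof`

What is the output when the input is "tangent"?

jcpwwnc

Rule — shift every letter 9 places forward in the alphabet (wrapping around), then swap each adjacent pair of characters (1↔2, 3↔4, ...).
"tangent" → "cjwpnwc" → "jcpwwnc".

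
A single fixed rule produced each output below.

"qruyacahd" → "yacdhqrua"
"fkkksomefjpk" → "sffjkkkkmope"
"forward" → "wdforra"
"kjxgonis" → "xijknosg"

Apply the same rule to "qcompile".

qeilmopc

Rule — sort the characters into alphabetical order, then swap the first and last characters.
Applying both steps to "qcompile": "ceilmopq", then "qeilmopc".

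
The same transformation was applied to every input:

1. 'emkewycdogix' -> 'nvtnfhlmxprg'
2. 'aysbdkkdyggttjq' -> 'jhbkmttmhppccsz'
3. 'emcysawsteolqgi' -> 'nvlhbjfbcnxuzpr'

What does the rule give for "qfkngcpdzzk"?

Looking at the pairs, the operation is to shift every letter 9 places forward in the alphabet (wrapping around).
Doing the same to "qfkngcpdzzk": "zotwplymiit".

zotwplymiit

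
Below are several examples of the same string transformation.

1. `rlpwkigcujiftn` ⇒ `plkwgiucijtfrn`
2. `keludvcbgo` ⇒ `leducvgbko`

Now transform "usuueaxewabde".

useuxawebaedu

What's happening: move the first character to the end, then swap each adjacent pair of characters (1↔2, 3↔4, ...).
For "usuueaxewabde", step one produces "suueaxewabdeu"; step two turns that into "useuxawebaedu".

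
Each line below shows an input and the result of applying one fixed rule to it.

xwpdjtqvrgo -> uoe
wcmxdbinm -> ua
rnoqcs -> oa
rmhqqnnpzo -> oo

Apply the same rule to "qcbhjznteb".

oa

The rule is to shift every letter 2 places backward in the alphabet (wrapping around), then keep only the vowels.
For "qcbhjznteb", step one produces "oazfhxlrcz"; step two turns that into "oa".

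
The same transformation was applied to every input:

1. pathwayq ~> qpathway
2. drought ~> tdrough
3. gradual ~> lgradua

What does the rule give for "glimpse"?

What's happening: move the last character to the front.
Doing the same to "glimpse": "eglimps".

eglimps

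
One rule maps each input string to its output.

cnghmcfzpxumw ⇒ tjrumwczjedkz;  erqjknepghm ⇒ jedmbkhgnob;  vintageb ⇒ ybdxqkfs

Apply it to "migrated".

abqxodfj

The rule is to reverse the string, then shift every letter 3 places backward in the alphabet (wrapping around).
Applying both steps to "migrated": "detargim", then "abqxodfj".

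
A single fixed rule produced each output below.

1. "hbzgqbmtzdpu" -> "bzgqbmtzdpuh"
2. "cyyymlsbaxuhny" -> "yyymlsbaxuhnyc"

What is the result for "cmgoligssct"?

The pattern: move the first character to the end.
For "cmgoligssct" the result is "mgoligssctc".

mgoligssctc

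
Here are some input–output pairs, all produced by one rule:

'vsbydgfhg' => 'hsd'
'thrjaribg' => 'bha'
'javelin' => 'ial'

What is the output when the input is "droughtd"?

The transformation: move the last 2 characters to the front (rotate right by 2), then keep one character in every 3, starting at position 1 (positions 1st, 4th, 7th, ...).
"droughtd" → "tddrough" → "trg".

trg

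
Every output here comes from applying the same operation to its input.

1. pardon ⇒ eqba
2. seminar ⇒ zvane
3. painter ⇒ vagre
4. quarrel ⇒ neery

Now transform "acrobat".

ebong

In each case the input is transformed by: shift every letter 13 places forward in the alphabet (wrapping around) — i.e. ROT13, then delete the first 2 characters.
Applying both steps to "acrobat": "npebong", then "ebong".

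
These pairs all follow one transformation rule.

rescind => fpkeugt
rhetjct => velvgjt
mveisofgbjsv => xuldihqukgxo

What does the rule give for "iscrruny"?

Looking at the pairs, the operation is to reverse the string, then shift every letter 2 places forward in the alphabet (wrapping around).
Starting from "iscrruny": after the first operation, "ynurrcsi"; after the second, "apwtteuk".

apwtteuk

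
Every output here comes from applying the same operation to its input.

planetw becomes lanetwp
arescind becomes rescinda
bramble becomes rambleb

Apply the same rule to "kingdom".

ingdomk

What's happening: move the first character to the end.
Doing the same to "kingdom": "ingdomk".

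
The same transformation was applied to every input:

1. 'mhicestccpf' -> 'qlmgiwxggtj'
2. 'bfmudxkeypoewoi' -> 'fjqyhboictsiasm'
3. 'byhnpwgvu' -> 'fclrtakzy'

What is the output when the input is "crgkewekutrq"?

gvkoiaioyxvu

The pattern: shift every letter 4 places forward in the alphabet (wrapping around).
Applying that to "crgkewekutrq" gives "gvkoiaioyxvu".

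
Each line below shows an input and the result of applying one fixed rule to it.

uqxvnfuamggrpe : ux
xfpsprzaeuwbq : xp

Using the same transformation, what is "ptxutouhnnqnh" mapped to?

px

The rule is to keep every other character starting from the first (positions 1st, 3rd, 5th, ...), then keep only the first 2 characters.
Working it through for "ptxutouhnnqnh": intermediate "pxtunqh", final "px".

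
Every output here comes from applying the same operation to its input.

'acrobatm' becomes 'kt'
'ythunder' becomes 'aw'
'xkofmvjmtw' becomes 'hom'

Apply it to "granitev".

tm

The transformation: shift every letter 7 places backward in the alphabet (wrapping around), then keep one character in every 3, starting at position 3 (positions 3rd, 6th, 9th, ...).
Working it through for "granitev": intermediate "zktgbmxo", final "tm".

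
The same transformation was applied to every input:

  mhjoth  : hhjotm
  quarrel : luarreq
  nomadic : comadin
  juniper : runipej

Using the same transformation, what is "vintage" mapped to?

In each case the input is transformed by: swap the first and last characters.
Applying that to "vintage" gives "eintagv".

eintagv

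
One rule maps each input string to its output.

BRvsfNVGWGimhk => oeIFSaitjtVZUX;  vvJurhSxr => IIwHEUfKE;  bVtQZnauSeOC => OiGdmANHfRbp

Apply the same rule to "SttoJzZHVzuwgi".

fGGBwMmuiMHJTV

Each output is the input with this applied: shift every letter 13 places forward in the alphabet (wrapping around) — i.e. ROT13, then flip the case of every letter.
Starting from "SttoJzZHVzuwgi": after the first operation, "FggbWmMUImhjtv"; after the second, "fGGBwMmuiMHJTV".
(Check on "vvJurhSxr": → "iiWheuFke" → "IIwHEUfKE" ✓)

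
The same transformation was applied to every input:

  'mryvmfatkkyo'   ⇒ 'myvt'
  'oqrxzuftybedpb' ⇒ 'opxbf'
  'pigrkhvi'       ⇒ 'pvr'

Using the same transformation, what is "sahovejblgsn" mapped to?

ssob

Looking at the pairs, the operation is to take characters alternately from the front and the back (1st, last, 2nd, 2nd-last, ...), then keep one character in every 3, starting at position 1 (positions 1st, 4th, 7th, ...).
For "sahovejblgsn", step one produces "snashgolvbej"; step two turns that into "ssob".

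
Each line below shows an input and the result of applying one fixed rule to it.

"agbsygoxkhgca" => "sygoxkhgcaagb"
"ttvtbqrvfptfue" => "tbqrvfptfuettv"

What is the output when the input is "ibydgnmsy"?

dgnmsyiby

The transformation: move the first 3 characters to the end (rotate left by 3).
Applying that to "ibydgnmsy" gives "dgnmsyiby".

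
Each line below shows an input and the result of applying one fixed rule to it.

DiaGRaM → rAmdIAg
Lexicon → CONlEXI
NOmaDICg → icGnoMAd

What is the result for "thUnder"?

Each output is the input with this applied: flip the case of every letter, then move the last 3 characters to the front (rotate right by 3).
Working it through for "thUnder": intermediate "THuNDER", final "DERTHuN".
(Check on "NOmaDICg": → "noMAdicG" → "icGnoMAd" ✓)

DERTHuN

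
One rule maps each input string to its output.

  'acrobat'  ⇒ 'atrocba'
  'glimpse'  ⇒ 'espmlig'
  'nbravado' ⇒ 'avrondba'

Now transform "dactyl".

What's happening: sort the characters into reverse alphabetical order, then move the last character to the front.
"dactyl" → "aytldc".

aytldc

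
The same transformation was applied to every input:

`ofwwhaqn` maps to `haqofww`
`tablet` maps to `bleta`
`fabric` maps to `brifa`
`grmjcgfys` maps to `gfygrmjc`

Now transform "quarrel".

rrequa

Looking at the pairs, the operation is to delete the last character, then move the last 3 characters to the front (rotate right by 3).
Starting from "quarrel": after the first operation, "quarre"; after the second, "rrequa".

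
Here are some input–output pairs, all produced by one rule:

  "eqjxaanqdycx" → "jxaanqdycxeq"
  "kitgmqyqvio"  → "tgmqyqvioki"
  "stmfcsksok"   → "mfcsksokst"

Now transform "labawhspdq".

What's happening: move the first 2 characters to the end (rotate left by 2).
On "labawhspdq" that produces "bawhspdqla".

bawhspdqla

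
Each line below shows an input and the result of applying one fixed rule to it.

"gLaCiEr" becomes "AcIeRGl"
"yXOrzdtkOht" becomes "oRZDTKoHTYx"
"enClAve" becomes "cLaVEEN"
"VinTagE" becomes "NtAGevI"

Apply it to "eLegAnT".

Rule — move the first 2 characters to the end (rotate left by 2), then flip the case of every letter.
Starting from "eLegAnT": after the first operation, "egAnTeL"; after the second, "EGaNtEl".

EGaNtEl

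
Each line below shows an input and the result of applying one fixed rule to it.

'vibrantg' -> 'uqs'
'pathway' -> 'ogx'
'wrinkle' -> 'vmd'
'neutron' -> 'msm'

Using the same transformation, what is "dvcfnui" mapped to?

Looking at the pairs, the operation is to shift every letter 1 place backward in the alphabet (wrapping around), then keep one character in every 3, starting at position 1 (positions 1st, 4th, 7th, ...).
"dvcfnui" → "cubemth" → "ceh".
(Check on "neutron": → "mdtsqnm" → "msm" ✓)

ceh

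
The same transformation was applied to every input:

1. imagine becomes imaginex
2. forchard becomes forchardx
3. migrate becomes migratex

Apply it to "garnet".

garnetx

In each case the input is transformed by: append "x".
So "garnet" becomes "garnetx".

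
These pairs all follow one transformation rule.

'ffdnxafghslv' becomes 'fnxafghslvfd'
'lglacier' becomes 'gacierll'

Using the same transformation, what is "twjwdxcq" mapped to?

wwdxcqtj

Rule — move the first 2 characters to the end (rotate left by 2), then swap the first and last characters.
On "twjwdxcq" that produces "wwdxcqtj".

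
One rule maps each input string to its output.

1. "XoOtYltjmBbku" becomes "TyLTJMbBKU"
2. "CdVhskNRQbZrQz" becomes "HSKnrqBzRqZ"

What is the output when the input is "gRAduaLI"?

The transformation: delete the first 3 characters, then flip the case of every letter.
Working it through for "gRAduaLI": intermediate "duaLI", final "DUAli".

DUAli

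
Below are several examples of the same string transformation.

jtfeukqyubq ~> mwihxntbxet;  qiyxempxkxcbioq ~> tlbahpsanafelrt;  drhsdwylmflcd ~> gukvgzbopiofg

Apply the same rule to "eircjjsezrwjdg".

Rule — shift every letter 3 places forward in the alphabet (wrapping around).
So "eircjjsezrwjdg" becomes "hlufmmvhcuzmgj".

hlufmmvhcuzmgj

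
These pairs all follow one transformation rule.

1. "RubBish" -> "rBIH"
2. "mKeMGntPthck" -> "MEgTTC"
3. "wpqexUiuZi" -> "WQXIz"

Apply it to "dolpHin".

The rule is to keep every other character starting from the first (positions 1st, 3rd, 5th, ...), then flip the case of every letter.
Doing the same to "dolpHin": "DLhN".

DLhN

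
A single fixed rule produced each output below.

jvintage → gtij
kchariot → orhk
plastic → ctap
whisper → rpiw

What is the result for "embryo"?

ybe

Each output is the input with this applied: keep every other character starting from the first (positions 1st, 3rd, 5th, ...), then reverse the string.
Working it through for "embryo": intermediate "eby", final "ybe".
(Check on "whisper": → "wipr" → "rpiw" ✓)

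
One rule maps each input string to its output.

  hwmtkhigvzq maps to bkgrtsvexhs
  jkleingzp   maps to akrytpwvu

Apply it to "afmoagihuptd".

oeafstrlzxql

In each case the input is transformed by: reverse the string, then shift every letter 11 places forward in the alphabet (wrapping around).
Applying that to "afmoagihuptd" gives "oeafstrlzxql".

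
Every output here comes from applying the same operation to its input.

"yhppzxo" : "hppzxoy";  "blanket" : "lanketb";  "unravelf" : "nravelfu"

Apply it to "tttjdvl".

ttjdvlt

Looking at the pairs, the operation is to move the first character to the end.
"tttjdvl" → "ttjdvlt".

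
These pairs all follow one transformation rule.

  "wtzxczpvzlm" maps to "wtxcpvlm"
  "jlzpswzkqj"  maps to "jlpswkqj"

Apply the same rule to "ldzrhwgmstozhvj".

What's happening: remove every "z".
So "ldzrhwgmstozhvj" becomes "ldrhwgmstohvj".

ldrhwgmstohvj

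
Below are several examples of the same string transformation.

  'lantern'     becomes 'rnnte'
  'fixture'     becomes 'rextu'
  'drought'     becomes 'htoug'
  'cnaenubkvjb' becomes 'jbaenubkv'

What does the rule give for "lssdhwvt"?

Looking at the pairs, the operation is to delete the first 2 characters, then move the last 2 characters to the front (rotate right by 2).
"lssdhwvt" → "sdhwvt" → "vtsdhw".

vtsdhw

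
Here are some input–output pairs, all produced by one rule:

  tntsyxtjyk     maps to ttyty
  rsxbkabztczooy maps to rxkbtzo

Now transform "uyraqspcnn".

The pattern: keep every other character starting from the first (positions 1st, 3rd, 5th, ...).
Doing the same to "uyraqspcnn": "urqpn".

urqpn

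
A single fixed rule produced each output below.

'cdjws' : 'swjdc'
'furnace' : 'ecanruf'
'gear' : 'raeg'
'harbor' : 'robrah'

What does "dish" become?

hsid

The transformation: reverse the string.
On "dish" that produces "hsid".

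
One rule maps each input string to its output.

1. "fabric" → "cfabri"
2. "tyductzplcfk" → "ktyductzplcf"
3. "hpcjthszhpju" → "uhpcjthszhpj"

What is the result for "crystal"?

lcrysta

The transformation: move the last character to the front.
"crystal" → "lcrysta".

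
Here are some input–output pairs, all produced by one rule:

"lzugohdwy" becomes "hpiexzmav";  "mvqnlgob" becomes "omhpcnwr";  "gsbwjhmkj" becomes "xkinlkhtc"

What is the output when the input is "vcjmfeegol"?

What's happening: shift every letter 1 place forward in the alphabet (wrapping around), then move the first 3 characters to the end (rotate left by 3).
For "vcjmfeegol" the result is "ngffhpmwdk".

ngffhpmwdk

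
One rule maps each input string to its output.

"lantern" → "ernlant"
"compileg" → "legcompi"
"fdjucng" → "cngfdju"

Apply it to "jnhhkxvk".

xvkjnhhk

Looking at the pairs, the operation is to move the last 3 characters to the front (rotate right by 3).
For "jnhhkxvk" the result is "xvkjnhhk".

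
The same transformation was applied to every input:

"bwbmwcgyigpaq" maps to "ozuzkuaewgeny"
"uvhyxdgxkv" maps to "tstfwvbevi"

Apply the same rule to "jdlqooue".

chbjomms

The transformation: move the last character to the front, then shift every letter 2 places backward in the alphabet (wrapping around).
Starting from "jdlqooue": after the first operation, "ejdlqoou"; after the second, "chbjomms".
(Check on "uvhyxdgxkv": → "vuvhyxdgxk" → "tstfwvbevi" ✓)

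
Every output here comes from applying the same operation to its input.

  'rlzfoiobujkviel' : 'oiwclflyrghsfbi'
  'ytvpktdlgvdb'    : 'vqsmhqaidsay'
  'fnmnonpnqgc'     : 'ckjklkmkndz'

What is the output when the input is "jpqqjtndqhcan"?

gmnngqkanezxk

The pattern: shift every letter 3 places backward in the alphabet (wrapping around).
On "jpqqjtndqhcan" that produces "gmnngqkanezxk".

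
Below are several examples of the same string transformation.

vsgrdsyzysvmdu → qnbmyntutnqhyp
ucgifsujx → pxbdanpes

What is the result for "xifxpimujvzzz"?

sdaskdhpequuu

Rule — shift every letter 5 places backward in the alphabet (wrapping around).
On "xifxpimujvzzz" that produces "sdaskdhpequuu".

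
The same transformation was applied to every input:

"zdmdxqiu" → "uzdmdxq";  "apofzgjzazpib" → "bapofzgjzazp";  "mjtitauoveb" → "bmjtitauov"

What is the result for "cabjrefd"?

Each output is the input with this applied: move the last 2 characters to the front (rotate right by 2), then delete the first character.
Starting from "cabjrefd": after the first operation, "fdcabjre"; after the second, "dcabjre".

dcabjre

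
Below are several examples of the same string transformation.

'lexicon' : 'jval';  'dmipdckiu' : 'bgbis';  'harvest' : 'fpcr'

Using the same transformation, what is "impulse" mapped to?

The rule is to shift every letter 2 places backward in the alphabet (wrapping around), then keep every other character starting from the first (positions 1st, 3rd, 5th, ...).
"impulse" → "gknsjqc" → "gnjc".

gnjc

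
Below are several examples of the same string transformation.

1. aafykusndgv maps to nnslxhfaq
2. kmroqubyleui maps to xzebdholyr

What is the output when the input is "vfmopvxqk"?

Rule — delete the last 2 characters, then shift every letter 13 places forward in the alphabet (wrapping around) — i.e. ROT13.
"vfmopvxqk" → "vfmopvx" → "iszbcik".

iszbcik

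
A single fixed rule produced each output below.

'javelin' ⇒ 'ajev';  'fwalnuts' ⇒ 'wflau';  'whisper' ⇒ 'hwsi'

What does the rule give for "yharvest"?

hyrae

Looking at the pairs, the operation is to swap each adjacent pair of characters (1↔2, 3↔4, ...), then delete the last 3 characters.
Starting from "yharvest": after the first operation, "hyraevts"; after the second, "hyrae".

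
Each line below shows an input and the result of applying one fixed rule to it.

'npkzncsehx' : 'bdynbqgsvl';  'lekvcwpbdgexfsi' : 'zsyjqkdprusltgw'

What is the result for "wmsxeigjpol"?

The rule is to shift every letter 12 places backward in the alphabet (wrapping around).
Doing the same to "wmsxeigjpol": "kaglswuxdcz".

kaglswuxdcz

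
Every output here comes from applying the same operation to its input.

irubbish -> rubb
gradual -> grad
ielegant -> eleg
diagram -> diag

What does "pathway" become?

Each output is the input with this applied: move the last 3 characters to the front (rotate right by 3), then keep only the last 4 characters.
On "pathway": the first step gives "waypath", and the second then gives "path".

path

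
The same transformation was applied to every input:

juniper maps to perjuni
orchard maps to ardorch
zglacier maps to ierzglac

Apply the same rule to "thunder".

Looking at the pairs, the operation is to move the last 3 characters to the front (rotate right by 3).
On "thunder" that produces "derthun".

derthun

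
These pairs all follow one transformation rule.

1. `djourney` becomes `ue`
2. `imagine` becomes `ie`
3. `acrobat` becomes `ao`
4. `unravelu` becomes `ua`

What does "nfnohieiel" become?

Each output is the input with this applied: keep one character in every 3, starting at position 1 (positions 1st, 4th, 7th, ...), then keep only the vowels.
Starting from "nfnohieiel": after the first operation, "noel"; after the second, "oe".

oe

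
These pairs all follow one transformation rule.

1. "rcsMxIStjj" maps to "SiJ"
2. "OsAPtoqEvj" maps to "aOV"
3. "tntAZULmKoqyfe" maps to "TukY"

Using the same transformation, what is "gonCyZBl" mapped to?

Each output is the input with this applied: keep one character in every 3, starting at position 3 (positions 3rd, 6th, 9th, ...), then flip the case of every letter.
For "gonCyZBl", step one produces "nZ"; step two turns that into "Nz".

Nz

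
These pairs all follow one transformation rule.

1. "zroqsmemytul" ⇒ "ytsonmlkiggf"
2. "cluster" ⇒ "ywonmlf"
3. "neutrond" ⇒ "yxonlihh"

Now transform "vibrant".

The transformation: shift every letter 6 places backward in the alphabet (wrapping around), then sort the characters into reverse alphabetical order.
"vibrant" → "pcvluhn" → "vupnlhc".

vupnlhc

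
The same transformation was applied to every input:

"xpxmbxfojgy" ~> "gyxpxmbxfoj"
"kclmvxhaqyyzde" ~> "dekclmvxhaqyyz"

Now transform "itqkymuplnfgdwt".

wtitqkymuplnfgd

In each case the input is transformed by: move the last 2 characters to the front (rotate right by 2).
On "itqkymuplnfgdwt" that produces "wtitqkymuplnfgd".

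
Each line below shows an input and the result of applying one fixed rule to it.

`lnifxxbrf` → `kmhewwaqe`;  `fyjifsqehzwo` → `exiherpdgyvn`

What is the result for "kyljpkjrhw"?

jxkiojiqgv

The transformation: shift every letter 1 place backward in the alphabet (wrapping around).
"kyljpkjrhw" → "jxkiojiqgv".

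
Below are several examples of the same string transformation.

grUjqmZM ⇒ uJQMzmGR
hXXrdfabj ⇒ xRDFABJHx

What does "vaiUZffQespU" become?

The transformation: flip the case of every letter, then move the first 2 characters to the end (rotate left by 2).
Starting from "vaiUZffQespU": after the first operation, "VAIuzFFqESPu"; after the second, "IuzFFqESPuVA".

IuzFFqESPuVA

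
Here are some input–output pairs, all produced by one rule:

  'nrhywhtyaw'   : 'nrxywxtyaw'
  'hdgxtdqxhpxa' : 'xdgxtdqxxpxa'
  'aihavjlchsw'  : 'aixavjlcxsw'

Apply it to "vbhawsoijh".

vbxawsoijx

The pattern: replace every "h" with "x".
Doing the same to "vbhawsoijh": "vbxawsoijx".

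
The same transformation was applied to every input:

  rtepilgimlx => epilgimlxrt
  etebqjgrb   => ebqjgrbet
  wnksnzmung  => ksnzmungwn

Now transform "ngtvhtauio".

tvhtauiong

What's happening: move the first 2 characters to the end (rotate left by 2).
Doing the same to "ngtvhtauio": "tvhtauiong".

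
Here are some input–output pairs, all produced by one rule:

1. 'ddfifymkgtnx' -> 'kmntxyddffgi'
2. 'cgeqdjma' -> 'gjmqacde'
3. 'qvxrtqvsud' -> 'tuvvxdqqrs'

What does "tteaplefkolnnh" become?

The rule is to sort the characters into alphabetical order, then swap the front and back halves of the string.
For "tteaplefkolnnh" the result is "lnnopttaeefhkl".

lnnopttaeefhkl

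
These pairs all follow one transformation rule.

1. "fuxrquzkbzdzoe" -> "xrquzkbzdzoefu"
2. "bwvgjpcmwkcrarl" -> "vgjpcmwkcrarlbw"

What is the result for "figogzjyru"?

gogzjyrufi

In each case the input is transformed by: move the first 2 characters to the end (rotate left by 2).
Doing the same to "figogzjyru": "gogzjyrufi".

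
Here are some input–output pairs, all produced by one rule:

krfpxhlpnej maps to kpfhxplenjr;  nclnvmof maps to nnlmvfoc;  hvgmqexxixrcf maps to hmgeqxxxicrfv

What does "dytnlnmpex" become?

dntnlpmxey

Looking at the pairs, the operation is to swap each adjacent pair of characters (1↔2, 3↔4, ...), then move the first character to the end.
On "dytnlnmpex": the first step gives "ydntnlpmxe", and the second then gives "dntnlpmxey".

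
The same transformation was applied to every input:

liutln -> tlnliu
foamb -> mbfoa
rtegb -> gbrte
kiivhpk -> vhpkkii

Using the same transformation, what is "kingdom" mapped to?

In each case the input is transformed by: move the first 3 characters to the end (rotate left by 3).
On "kingdom" that produces "gdomkin".

gdomkin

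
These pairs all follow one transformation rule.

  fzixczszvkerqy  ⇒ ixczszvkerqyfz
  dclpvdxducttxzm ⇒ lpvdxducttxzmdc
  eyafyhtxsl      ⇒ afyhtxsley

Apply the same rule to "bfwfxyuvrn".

wfxyuvrnbf

Looking at the pairs, the operation is to move the first 2 characters to the end (rotate left by 2).
"bfwfxyuvrn" → "wfxyuvrnbf".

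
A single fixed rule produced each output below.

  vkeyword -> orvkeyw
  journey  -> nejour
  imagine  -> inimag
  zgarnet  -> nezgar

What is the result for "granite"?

itgran

The rule is to delete the last character, then move the last 2 characters to the front (rotate right by 2).
For "granite", step one produces "granit"; step two turns that into "itgran".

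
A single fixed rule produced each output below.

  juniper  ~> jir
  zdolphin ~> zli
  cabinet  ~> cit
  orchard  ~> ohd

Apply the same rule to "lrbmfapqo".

lmp

Each output is the input with this applied: keep one character in every 3, starting at position 1 (positions 1st, 4th, 7th, ...).
On "lrbmfapqo" that produces "lmp".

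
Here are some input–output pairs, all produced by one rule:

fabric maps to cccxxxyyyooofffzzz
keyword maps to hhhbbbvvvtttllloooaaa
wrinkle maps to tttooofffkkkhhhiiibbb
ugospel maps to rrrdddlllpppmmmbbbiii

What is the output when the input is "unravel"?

rrrkkkoooxxxsssbbbiii

The pattern: repeat every character 3 times, then shift every letter 3 places backward in the alphabet (wrapping around).
So "unravel" becomes "rrrkkkoooxxxsssbbbiii".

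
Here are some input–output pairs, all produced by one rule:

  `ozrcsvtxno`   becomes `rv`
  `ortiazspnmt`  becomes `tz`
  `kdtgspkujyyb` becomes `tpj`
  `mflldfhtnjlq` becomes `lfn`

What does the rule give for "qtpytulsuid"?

In each case the input is transformed by: delete the last 3 characters, then keep one character in every 3, starting at position 3 (positions 3rd, 6th, 9th, ...).
On "qtpytulsuid": the first step gives "qtpytuls", and the second then gives "pu".

pu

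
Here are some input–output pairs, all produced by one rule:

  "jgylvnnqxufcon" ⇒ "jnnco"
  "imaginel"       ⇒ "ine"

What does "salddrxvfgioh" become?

What's happening: swap each adjacent pair of characters (1↔2, 3↔4, ...), then keep one character in every 3, starting at position 2 (positions 2nd, 5th, 8th, ...).
So "salddrxvfgioh" becomes "srxo".

srxo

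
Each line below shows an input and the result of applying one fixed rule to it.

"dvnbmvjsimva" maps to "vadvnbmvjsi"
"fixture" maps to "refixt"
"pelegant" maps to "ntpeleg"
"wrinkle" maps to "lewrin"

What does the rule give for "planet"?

The rule is to move the last 3 characters to the front (rotate right by 3), then delete the first character.
"planet" → "netpla" → "etpla".

etpla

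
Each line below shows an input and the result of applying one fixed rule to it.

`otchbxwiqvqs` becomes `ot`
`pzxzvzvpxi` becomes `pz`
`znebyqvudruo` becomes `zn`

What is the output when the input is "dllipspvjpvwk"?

dl

Each output is the input with this applied: keep only the first 2 characters.
So "dllipspvjpvwk" becomes "dl".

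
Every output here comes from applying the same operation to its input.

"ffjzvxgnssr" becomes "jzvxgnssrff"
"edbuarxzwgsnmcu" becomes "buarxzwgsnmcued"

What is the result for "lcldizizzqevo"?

ldizizzqevolc

The pattern: move the first 2 characters to the end (rotate left by 2).
Doing the same to "lcldizizzqevo": "ldizizzqevolc".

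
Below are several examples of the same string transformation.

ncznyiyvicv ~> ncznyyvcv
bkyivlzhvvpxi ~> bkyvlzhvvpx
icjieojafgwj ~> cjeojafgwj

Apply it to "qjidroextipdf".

The rule is to remove every "i".
Doing the same to "qjidroextipdf": "qjdroextpdf".

qjdroextpdf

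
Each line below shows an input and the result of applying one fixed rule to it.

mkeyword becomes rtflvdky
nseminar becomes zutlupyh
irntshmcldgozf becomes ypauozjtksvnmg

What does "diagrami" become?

pknhhypt

The rule is to swap each adjacent pair of characters (1↔2, 3↔4, ...), then shift every letter 7 places forward in the alphabet (wrapping around).
Applying both steps to "diagrami": "idgaarim", then "pknhhypt".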